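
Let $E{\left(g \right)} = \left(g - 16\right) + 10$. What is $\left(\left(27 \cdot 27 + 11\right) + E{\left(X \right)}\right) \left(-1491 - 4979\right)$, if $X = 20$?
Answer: $-4878380$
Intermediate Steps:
$E{\left(g \right)} = -6 + g$ ($E{\left(g \right)} = \left(-16 + g\right) + 10 = -6 + g$)
$\left(\left(27 \cdot 27 + 11\right) + E{\left(X \right)}\right) \left(-1491 - 4979\right) = \left(\left(27 \cdot 27 + 11\right) + \left(-6 + 20\right)\right) \left(-1491 - 4979\right) = \left(\left(729 + 11\right) + 14\right) \left(-6470\right) = \left(740 + 14\right) \left(-6470\right) = 754 \left(-6470\right) = -4878380$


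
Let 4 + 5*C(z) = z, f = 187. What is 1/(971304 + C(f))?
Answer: 5/4856703 ≈ 1.0295e-6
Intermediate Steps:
C(z) = -⅘ + z/5
1/(971304 + C(f)) = 1/(971304 + (-⅘ + (⅕)*187)) = 1/(971304 + (-⅘ + 187/5)) = 1/(971304 + 183/5) = 1/(4856703/5) = 5/4856703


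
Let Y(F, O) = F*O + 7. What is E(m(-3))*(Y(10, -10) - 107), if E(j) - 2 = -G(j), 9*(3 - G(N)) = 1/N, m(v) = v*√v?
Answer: 200 - 200*I*√3/81 ≈ 200.0 - 4.2767*I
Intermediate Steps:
m(v) = v^(3/2)
G(N) = 3 - 1/(9*N)
E(j) = -1 + 1/(9*j) (E(j) = 2 - (3 - 1/(9*j)) = 2 + (-3 + 1/(9*j)) = -1 + 1/(9*j))
Y(F, O) = 7 + F*O
E(m(-3))*(Y(10, -10) - 107) = ((⅑ - (-3)^(3/2))/((-3)^(3/2)))*((7 + 10*(-10)) - 107) = ((⅑ - (-3)*I*√3)/((-3*I*√3)))*((7 - 100) - 107) = ((I*√3/9)*(⅑ + 3*I*√3))*(-93 - 107) = (I*√3*(⅑ + 3*I*√3)/9)*(-200) = -200*I*√3*(⅑ + 3*I*√3)/9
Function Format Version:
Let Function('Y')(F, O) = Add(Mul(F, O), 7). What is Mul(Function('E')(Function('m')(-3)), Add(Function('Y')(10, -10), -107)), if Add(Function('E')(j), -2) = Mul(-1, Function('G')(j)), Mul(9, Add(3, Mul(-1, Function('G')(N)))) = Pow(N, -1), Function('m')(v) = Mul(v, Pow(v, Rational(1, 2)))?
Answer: Add(200, Mul(Rational(-200, 81), I, Pow(3, Rational(1, 2)))) ≈ Add(200.00, Mul(-4.2767, I))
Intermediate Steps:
Function('m')(v) = Pow(v, Rational(3, 2))
Function('G')(N) = Add(3, Mul(Rational(-1, 9), Pow(N, -1)))
Function('E')(j) = Add(-1, Mul(Rational(1, 9), Pow(j, -1))) (Function('E')(j) = Add(2, Mul(-1, Add(3, Mul(Rational(-1, 9), Pow(j, -1))))) = Add(2, Add(-3, Mul(Rational(1, 9), Pow(j, -1)))) = Add(-1, Mul(Rational(1, 9), Pow(j, -1))))
Function('Y')(F, O) = Add(7, Mul(F, O))
Mul(Function('E')(Function('m')(-3)), Add(Function('Y')(10, -10), -107)) = Mul(Mul(Pow(Pow(-3, Rational(3, 2)), -1), Add(Rational(1, 9), Mul(-1, Pow(-3, Rational(3, 2))))), Add(Add(7, Mul(10, -10)), -107)) = Mul(Mul(Pow(Mul(-3, I, Pow(3, Rational(1, 2))), -1), Add(Rational(1, 9), Mul(-1, Mul(-3, I, Pow(3, Rational(1, 2)))))), Add(Add(7, -100), -107)) = Mul(Mul(Mul(Rational(1, 9), I, Pow(3, Rational(1, 2))), Add(Rational(1, 9), Mul(3, I, Pow(3, Rational(1, 2))))), Add(-93, -107)) = Mul(Mul(Rational(1, 9), I, Pow(3, Rational(1, 2)), Add(Rational(1, 9), Mul(3, I, Pow(3, Rational(1, 2))))), -200) = Mul(Rational(-200, 9), I, Pow(3, Rational(1, 2)), Add(Rational(1, 9), Mul(3, I, Pow(3, Rational(1, 2)))))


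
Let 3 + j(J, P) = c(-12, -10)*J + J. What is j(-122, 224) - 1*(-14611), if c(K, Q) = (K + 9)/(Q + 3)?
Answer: 101036/7 ≈ 14434.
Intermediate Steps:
c(K, Q) = (9 + K)/(3 + Q)
j(J, P) = -3 + 10*J/7 (j(J, P) = -3 + (((9 - 12)/(3 - 10))*J + J) = -3 + ((-3/(-7))*J + J) = -3 + ((-⅐*(-3))*J + J) = -3 + (3*J/7 + J) = -3 + 10*J/7)
j(-122, 224) - 1*(-14611) = (-3 + (10/7)*(-122)) - 1*(-14611) = (-3 - 1220/7) + 14611 = -1241/7 + 14611 = 101036/7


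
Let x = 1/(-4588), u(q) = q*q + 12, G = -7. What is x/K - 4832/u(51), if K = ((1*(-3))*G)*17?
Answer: -2638137575/1426624836 ≈ -1.8492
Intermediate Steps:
u(q) = 12 + q² (u(q) = q² + 12 = 12 + q²)
K = 357 (K = ((1*(-3))*(-7))*17 = -3*(-7)*17 = 21*17 = 357)
x = -1/4588 ≈ -0.00021796
x/K - 4832/u(51) = -1/4588/357 - 4832/(12 + 51²) = -1/4588*1/357 - 4832/(12 + 2601) = -1/1637916 - 4832/2613 = -2638137575/1426624836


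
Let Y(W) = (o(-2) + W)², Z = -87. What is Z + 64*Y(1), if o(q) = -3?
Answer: 169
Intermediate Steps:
Y(W) = (-3 + W)²
Z + 64*Y(1) = -87 + 64*(-3 + 1)² = -87 + 64*(-2)² = -87 + 64*4 = -87 + 256 = 169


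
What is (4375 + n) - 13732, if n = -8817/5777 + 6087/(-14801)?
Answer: -800239477605/85505377 ≈ -9358.9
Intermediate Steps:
n = -165665016/85505377 (n = -8817*1/5777 + 6087*(-1/14801) = -8817/5777 - 6087/14801 = -165665016/85505377 ≈ -1.9375)
(4375 + n) - 13732 = (4375 - 165665016/85505377) - 13732 = 373920359359/85505377 - 13732 = -800239477605/85505377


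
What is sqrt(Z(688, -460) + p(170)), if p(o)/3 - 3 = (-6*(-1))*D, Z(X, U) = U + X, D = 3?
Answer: sqrt(291) ≈ 17.059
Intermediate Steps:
p(o) = 63 (p(o) = 9 + 3*(-6*(-1)*3) = 9 + 3*(6*3) = 9 + 3*18 = 9 + 54 = 63)
sqrt(Z(688, -460) + p(170)) = sqrt((-460 + 688) + 63) = sqrt(228 + 63) = sqrt(291)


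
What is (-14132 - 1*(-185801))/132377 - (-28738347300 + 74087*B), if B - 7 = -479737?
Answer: 8509207302228039/132377 ≈ 6.4280e+10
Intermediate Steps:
B = -479730 (B = 7 - 479737 = -479730)
(-14132 - 1*(-185801))/132377 - (-28738347300 + 74087*B) = (-14132 - 1*(-185801))/132377 - 74087/(1/(-387900 - 479730)) = (-14132 + 185801)*(1/132377) - 74087/(1/(-867630)) = 171669*(1/132377) - 74087/(-1/867630) = 171669/132377 - 74087*(-867630) = 171669/132377 + 64280103810 = 8509207302228039/132377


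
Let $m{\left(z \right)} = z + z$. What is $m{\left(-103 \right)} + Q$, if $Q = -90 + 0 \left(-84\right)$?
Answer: $-296$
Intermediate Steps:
$m{\left(z \right)} = 2 z$
$Q = -90$ ($Q = -90 + 0 = -90$)
$m{\left(-103 \right)} + Q = 2 \left(-103\right) - 90 = -206 - 90 = -296$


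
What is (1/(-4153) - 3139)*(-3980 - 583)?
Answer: 59484490884/4153 ≈ 1.4323e+7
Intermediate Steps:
(1/(-4153) - 3139)*(-3980 - 583) = (-1/4153 - 3139)*(-4563) = -13036268/4153*(-4563) = 59484490884/4153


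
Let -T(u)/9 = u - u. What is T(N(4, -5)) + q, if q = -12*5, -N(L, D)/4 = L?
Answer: -60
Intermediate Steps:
N(L, D) = -4*L
T(u) = 0 (T(u) = -9*(u - u) = -9*0 = 0)
q = -60
T(N(4, -5)) + q = 0 - 60 = -60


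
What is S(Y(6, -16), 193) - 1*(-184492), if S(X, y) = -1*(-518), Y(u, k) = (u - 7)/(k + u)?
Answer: 185010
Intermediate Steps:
Y(u, k) = (-7 + u)/(k + u)
S(X, y) = 518
S(Y(6, -16), 193) - 1*(-184492) = 518 - 1*(-184492) = 518 + 184492 = 185010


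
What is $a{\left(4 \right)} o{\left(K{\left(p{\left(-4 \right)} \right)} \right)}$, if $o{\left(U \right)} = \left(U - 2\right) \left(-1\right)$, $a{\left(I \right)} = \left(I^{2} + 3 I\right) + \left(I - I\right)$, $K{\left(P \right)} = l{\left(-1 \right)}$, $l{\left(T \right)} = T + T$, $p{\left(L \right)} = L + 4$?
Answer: $112$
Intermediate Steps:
$p{\left(L \right)} = 4 + L$
$l{\left(T \right)} = 2 T$
$K{\left(P \right)} = -2$ ($K{\left(P \right)} = 2 \left(-1\right) = -2$)
$a{\left(I \right)} = I^{2} + 3 I$ ($a{\left(I \right)} = \left(I^{2} + 3 I\right) + 0 = I^{2} + 3 I$)
$o{\left(U \right)} = 2 - U$ ($o{\left(U \right)} = \left(-2 + U\right) \left(-1\right) = 2 - U$)
$a{\left(4 \right)} o{\left(K{\left(p{\left(-4 \right)} \right)} \right)} = 4 \left(3 + 4\right) \left(2 - -2\right) = 4 \cdot 7 \left(2 + 2\right) = 28 \cdot 4 = 112$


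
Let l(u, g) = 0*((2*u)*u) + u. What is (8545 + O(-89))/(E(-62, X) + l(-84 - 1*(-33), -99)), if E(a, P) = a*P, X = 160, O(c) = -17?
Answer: -656/767 ≈ -0.85528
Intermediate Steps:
l(u, g) = u (l(u, g) = 0*(2*u²) + u = 0 + u = u)
E(a, P) = P*a
(8545 + O(-89))/(E(-62, X) + l(-84 - 1*(-33), -99)) = (8545 - 17)/(160*(-62) + (-84 - 1*(-33))) = 8528/(-9920 + (-84 + 33)) = 8528/(-9920 - 51) = 8528/(-9971) = 8528*(-1/9971) = -656/767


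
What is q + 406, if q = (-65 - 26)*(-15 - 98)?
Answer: 10689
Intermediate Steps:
q = 10283 (q = -91*(-113) = 10283)
q + 406 = 10283 + 406 = 10689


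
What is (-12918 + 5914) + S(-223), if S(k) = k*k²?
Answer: -11096571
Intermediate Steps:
S(k) = k³
(-12918 + 5914) + S(-223) = (-12918 + 5914) + (-223)³ = -7004 - 11089567 = -11096571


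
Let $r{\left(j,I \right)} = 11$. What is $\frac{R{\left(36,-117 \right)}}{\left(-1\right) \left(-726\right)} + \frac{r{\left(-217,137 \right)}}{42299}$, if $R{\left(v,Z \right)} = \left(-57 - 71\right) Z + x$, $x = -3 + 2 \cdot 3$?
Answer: $\frac{211201569}{10236358} \approx 20.632$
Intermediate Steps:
$x = 3$ ($x = -3 + 6 = 3$)
$R{\left(v,Z \right)} = 3 - 128 Z$ ($R{\left(v,Z \right)} = \left(-57 - 71\right) Z + 3 = - 128 Z + 3 = 3 - 128 Z$)
$\frac{R{\left(36,-117 \right)}}{\left(-1\right) \left(-726\right)} + \frac{r{\left(-217,137 \right)}}{42299} = \frac{3 - -14976}{\left(-1\right) \left(-726\right)} + \frac{11}{42299} = \frac{3 + 14976}{726} + 11 \cdot \frac{1}{42299} = 14979 \cdot \frac{1}{726} + \frac{11}{42299} = \frac{4993}{242} + \frac{11}{42299} = \frac{211201569}{10236358}$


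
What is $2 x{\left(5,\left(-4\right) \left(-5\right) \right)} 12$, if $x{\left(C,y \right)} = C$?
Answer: $120$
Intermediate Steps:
$2 x{\left(5,\left(-4\right) \left(-5\right) \right)} 12 = 2 \cdot 5 \cdot 12 = 10 \cdot 12 = 120$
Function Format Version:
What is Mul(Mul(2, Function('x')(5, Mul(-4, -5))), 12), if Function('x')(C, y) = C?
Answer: 120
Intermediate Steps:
Mul(Mul(2, Function('x')(5, Mul(-4, -5))), 12) = Mul(Mul(2, 5), 12) = Mul(10, 12) = 120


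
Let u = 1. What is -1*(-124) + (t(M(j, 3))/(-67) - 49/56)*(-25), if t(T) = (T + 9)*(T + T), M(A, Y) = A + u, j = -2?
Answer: 74989/536 ≈ 139.90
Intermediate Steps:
M(A, Y) = 1 + A (M(A, Y) = A + 1 = 1 + A)
t(T) = 2*T*(9 + T) (t(T) = (9 + T)*(2*T) = 2*T*(9 + T))
-1*(-124) + (t(M(j, 3))/(-67) - 49/56)*(-25) = -1*(-124) + ((2*(1 - 2)*(9 + (1 - 2)))/(-67) - 49/56)*(-25) = 124 + ((2*(-1)*(9 - 1))*(-1/67) - 49*1/56)*(-25) = 124 + ((2*(-1)*8)*(-1/67) - 7/8)*(-25) = 124 + (-16*(-1/67) - 7/8)*(-25) = 124 + (16/67 - 7/8)*(-25) = 124 - 341/536*(-25) = 124 + 8525/536 = 74989/536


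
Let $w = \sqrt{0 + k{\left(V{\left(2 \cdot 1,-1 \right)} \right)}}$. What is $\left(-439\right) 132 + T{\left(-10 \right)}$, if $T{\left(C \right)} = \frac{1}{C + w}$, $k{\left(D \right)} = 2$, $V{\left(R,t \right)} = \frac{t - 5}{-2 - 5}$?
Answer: $- \frac{2839457}{49} - \frac{\sqrt{2}}{98} \approx -57948.0$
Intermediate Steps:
$V{\left(R,t \right)} = \frac{5}{7} - \frac{t}{7}$ ($V{\left(R,t \right)} = \frac{-5 + t}{-7} = \left(-5 + t\right) \left(- \frac{1}{7}\right) = \frac{5}{7} - \frac{t}{7}$)
$w = \sqrt{2}$ ($w = \sqrt{0 + 2} = \sqrt{2} \approx 1.4142$)
$T{\left(C \right)} = \frac{1}{C + \sqrt{2}}$
$\left(-439\right) 132 + T{\left(-10 \right)} = \left(-439\right) 132 + \frac{1}{-10 + \sqrt{2}} = -57948 + \frac{1}{-10 + \sqrt{2}}$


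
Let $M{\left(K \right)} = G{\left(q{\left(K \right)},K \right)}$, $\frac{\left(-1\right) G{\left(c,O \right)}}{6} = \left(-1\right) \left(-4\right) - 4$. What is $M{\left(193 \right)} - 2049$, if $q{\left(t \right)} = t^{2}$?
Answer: $-2049$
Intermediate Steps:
$G{\left(c,O \right)} = 0$ ($G{\left(c,O \right)} = - 6 \left(\left(-1\right) \left(-4\right) - 4\right) = - 6 \left(4 - 4\right) = \left(-6\right) 0 = 0$)
$M{\left(K \right)} = 0$
$M{\left(193 \right)} - 2049 = 0 - 2049 = -2049$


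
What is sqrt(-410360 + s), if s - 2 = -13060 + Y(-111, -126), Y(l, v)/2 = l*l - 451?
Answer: I*sqrt(399678) ≈ 632.2*I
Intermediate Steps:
Y(l, v) = -902 + 2*l**2 (Y(l, v) = 2*(l*l - 451) = 2*(l**2 - 451) = 2*(-451 + l**2) = -902 + 2*l**2)
s = 10682 (s = 2 + (-13060 + (-902 + 2*(-111)**2)) = 2 + (-13060 + (-902 + 2*12321)) = 2 + (-13060 + (-902 + 24642)) = 2 + (-13060 + 23740) = 2 + 10680 = 10682)
sqrt(-410360 + s) = sqrt(-410360 + 10682) = sqrt(-399678) = I*sqrt(399678)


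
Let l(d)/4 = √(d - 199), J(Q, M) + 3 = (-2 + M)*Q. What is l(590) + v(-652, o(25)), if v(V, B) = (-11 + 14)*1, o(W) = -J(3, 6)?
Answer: 3 + 4*√391 ≈ 82.095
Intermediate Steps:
J(Q, M) = -3 + Q*(-2 + M) (J(Q, M) = -3 + (-2 + M)*Q = -3 + Q*(-2 + M))
o(W) = -9 (o(W) = -(-3 - 2*3 + 6*3) = -(-3 - 6 + 18) = -1*9 = -9)
v(V, B) = 3 (v(V, B) = 3*1 = 3)
l(d) = 4*√(-199 + d) (l(d) = 4*√(d - 199) = 4*√(-199 + d))
l(590) + v(-652, o(25)) = 4*√(-199 + 590) + 3 = 4*√391 + 3 = 3 + 4*√391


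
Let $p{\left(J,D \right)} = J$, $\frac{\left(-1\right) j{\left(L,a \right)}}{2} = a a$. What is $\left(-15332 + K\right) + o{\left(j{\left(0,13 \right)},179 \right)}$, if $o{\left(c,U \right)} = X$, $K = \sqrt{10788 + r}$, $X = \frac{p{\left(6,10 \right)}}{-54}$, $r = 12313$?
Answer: $- \frac{137989}{9} + \sqrt{23101} \approx -15180.0$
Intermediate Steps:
$j{\left(L,a \right)} = - 2 a^{2}$ ($j{\left(L,a \right)} = - 2 a a = - 2 a^{2}$)
$X = - \frac{1}{9}$ ($X = \frac{6}{-54} = 6 \left(- \frac{1}{54}\right) = - \frac{1}{9} \approx -0.11111$)
$K = \sqrt{23101}$ ($K = \sqrt{10788 + 12313} = \sqrt{23101} \approx 151.99$)
$o{\left(c,U \right)} = - \frac{1}{9}$
$\left(-15332 + K\right) + o{\left(j{\left(0,13 \right)},179 \right)} = \left(-15332 + \sqrt{23101}\right) - \frac{1}{9} = - \frac{137989}{9} + \sqrt{23101}$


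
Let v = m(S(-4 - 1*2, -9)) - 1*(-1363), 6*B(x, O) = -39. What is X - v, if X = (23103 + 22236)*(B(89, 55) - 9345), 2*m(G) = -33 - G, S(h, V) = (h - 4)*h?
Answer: -423988975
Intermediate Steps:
B(x, O) = -13/2 (B(x, O) = (⅙)*(-39) = -13/2)
S(h, V) = h*(-4 + h) (S(h, V) = (-4 + h)*h = h*(-4 + h))
m(G) = -33/2 - G/2 (m(G) = (-33 - G)/2 = -33/2 - G/2)
X = -847975317/2 (X = (23103 + 22236)*(-13/2 - 9345) = 45339*(-18703/2) = -847975317/2 ≈ -4.2399e+8)
v = 2633/2 (v = (-33/2 - (-4 - 1*2)*(-4 + (-4 - 1*2))/2) - 1*(-1363) = (-33/2 - (-4 - 2)*(-4 + (-4 - 2))/2) + 1363 = (-33/2 - (-3)*(-4 - 6)) + 1363 = (-33/2 - (-3)*(-10)) + 1363 = (-33/2 - ½*60) + 1363 = (-33/2 - 30) + 1363 = -93/2 + 1363 = 2633/2 ≈ 1316.5)
X - v = -847975317/2 - 1*2633/2 = -847975317/2 - 2633/2 = -423988975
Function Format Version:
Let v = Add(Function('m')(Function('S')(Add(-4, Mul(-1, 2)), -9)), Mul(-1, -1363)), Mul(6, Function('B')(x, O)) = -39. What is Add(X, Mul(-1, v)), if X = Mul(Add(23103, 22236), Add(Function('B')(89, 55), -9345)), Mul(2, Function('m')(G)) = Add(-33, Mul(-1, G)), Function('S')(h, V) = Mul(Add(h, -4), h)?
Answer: -423988975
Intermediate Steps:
Function('B')(x, O) = Rational(-13, 2) (Function('B')(x, O) = Mul(Rational(1, 6), -39) = Rational(-13, 2))
Function('S')(h, V) = Mul(h, Add(-4, h)) (Function('S')(h, V) = Mul(Add(-4, h), h) = Mul(h, Add(-4, h)))
Function('m')(G) = Add(Rational(-33, 2), Mul(Rational(-1, 2), G)) (Function('m')(G) = Mul(Rational(1, 2), Add(-33, Mul(-1, G))) = Add(Rational(-33, 2), Mul(Rational(-1, 2), G)))
X = Rational(-847975317, 2) (X = Mul(Add(23103, 22236), Add(Rational(-13, 2), -9345)) = Mul(45339, Rational(-18703, 2)) = Rational(-847975317, 2) ≈ -4.2399e+8)
v = Rational(2633, 2) (v = Add(Add(Rational(-33, 2), Mul(Rational(-1, 2), Mul(Add(-4, Mul(-1, 2)), Add(-4, Add(-4, Mul(-1, 2)))))), Mul(-1, -1363)) = Add(Add(Rational(-33, 2), Mul(Rational(-1, 2), Mul(Add(-4, -2), Add(-4, Add(-4, -2))))), 1363) = Add(Add(Rational(-33, 2), Mul(Rational(-1, 2), Mul(-6, Add(-4, -6)))), 1363) = Add(Add(Rational(-33, 2), Mul(Rational(-1, 2), Mul(-6, -10))), 1363) = Add(Add(Rational(-33, 2), Mul(Rational(-1, 2), 60)), 1363) = Add(Add(Rational(-33, 2), -30), 1363) = Add(Rational(-93, 2), 1363) = Rational(2633, 2) ≈ 1316.5)
Add(X, Mul(-1, v)) = Add(Rational(-847975317, 2), Mul(-1, Rational(2633, 2))) = Add(Rational(-847975317, 2), Rational(-2633, 2)) = -423988975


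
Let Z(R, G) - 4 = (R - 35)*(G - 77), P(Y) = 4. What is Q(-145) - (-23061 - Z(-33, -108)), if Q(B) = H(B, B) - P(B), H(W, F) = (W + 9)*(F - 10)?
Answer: 56721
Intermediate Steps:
H(W, F) = (-10 + F)*(9 + W) (H(W, F) = (9 + W)*(-10 + F) = (-10 + F)*(9 + W))
Q(B) = -94 + B² - B (Q(B) = (-90 - 10*B + 9*B + B*B) - 1*4 = (-90 - 10*B + 9*B + B²) - 4 = (-90 + B² - B) - 4 = -94 + B² - B)
Z(R, G) = 4 + (-77 + G)*(-35 + R) (Z(R, G) = 4 + (R - 35)*(G - 77) = 4 + (-35 + R)*(-77 + G) = 4 + (-77 + G)*(-35 + R))
Q(-145) - (-23061 - Z(-33, -108)) = (-94 + (-145)² - 1*(-145)) - (-23061 - (2699 - 77*(-33) - 35*(-108) - 108*(-33))) = (-94 + 21025 + 145) - (-23061 - (2699 + 2541 + 3780 + 3564)) = 21076 - (-23061 - 1*12584) = 21076 - (-23061 - 12584) = 21076 - 1*(-35645) = 21076 + 35645 = 56721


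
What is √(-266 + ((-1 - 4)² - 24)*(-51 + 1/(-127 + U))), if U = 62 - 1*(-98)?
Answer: 2*I*√86295/33 ≈ 17.804*I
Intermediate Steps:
U = 160 (U = 62 + 98 = 160)
√(-266 + ((-1 - 4)² - 24)*(-51 + 1/(-127 + U))) = √(-266 + ((-1 - 4)² - 24)*(-51 + 1/(-127 + 160))) = √(-266 + ((-5)² - 24)*(-51 + 1/33)) = √(-266 + (25 - 24)*(-51 + 1/33)) = √(-266 + 1*(-1682/33)) = √(-266 - 1682/33) = √(-10460/33) = 2*I*√86295/33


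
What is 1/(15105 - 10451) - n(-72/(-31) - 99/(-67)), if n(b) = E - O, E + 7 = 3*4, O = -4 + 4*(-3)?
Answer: -97733/4654 ≈ -21.000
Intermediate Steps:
O = -16 (O = -4 - 12 = -16)
E = 5 (E = -7 + 3*4 = -7 + 12 = 5)
n(b) = 21 (n(b) = 5 - 1*(-16) = 5 + 16 = 21)
1/(15105 - 10451) - n(-72/(-31) - 99/(-67)) = 1/(15105 - 10451) - 1*21 = 1/4654 - 21 = -97733/4654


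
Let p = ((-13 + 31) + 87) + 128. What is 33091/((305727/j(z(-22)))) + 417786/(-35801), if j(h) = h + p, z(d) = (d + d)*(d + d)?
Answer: 813955360719/3648444109 ≈ 223.10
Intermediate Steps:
p = 233 (p = (18 + 87) + 128 = 105 + 128 = 233)
z(d) = 4*d² (z(d) = (2*d)*(2*d) = 4*d²)
j(h) = 233 + h (j(h) = h + 233 = 233 + h)
33091/((305727/j(z(-22)))) + 417786/(-35801) = 33091/((305727/(233 + 4*(-22)²))) + 417786/(-35801) = 33091/((305727/(233 + 4*484))) + 417786*(-1/35801) = 33091/((305727/(233 + 1936))) - 417786/35801 = 33091/((305727/2169)) - 417786/35801 = 33091/((305727*(1/2169))) - 417786/35801 = 33091/(101909/723) - 417786/35801 = 33091*(723/101909) - 417786/35801 = 23924793/101909 - 417786/35801 = 813955360719/3648444109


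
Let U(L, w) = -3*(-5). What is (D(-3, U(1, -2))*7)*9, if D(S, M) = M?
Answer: 945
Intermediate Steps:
U(L, w) = 15
(D(-3, U(1, -2))*7)*9 = (15*7)*9 = 105*9 = 945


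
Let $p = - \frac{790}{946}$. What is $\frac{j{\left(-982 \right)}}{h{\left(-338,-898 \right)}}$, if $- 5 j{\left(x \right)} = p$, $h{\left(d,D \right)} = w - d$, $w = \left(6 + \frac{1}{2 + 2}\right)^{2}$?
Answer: $\frac{1264}{2853609} \approx 0.00044295$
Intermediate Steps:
$w = \frac{625}{16}$ ($w = \left(6 + \frac{1}{4}\right)^{2} = \left(\frac{25}{4}\right)^{2} = \frac{625}{16} \approx 39.063$)
$h{\left(d,D \right)} = \frac{625}{16} - d$
$p = - \frac{395}{473}$ ($p = \left(-790\right) \frac{1}{946} = - \frac{395}{473} \approx -0.8351$)
$j{\left(x \right)} = \frac{79}{473}$ ($j{\left(x \right)} = \left(- \frac{1}{5}\right) \left(- \frac{395}{473}\right) = \frac{79}{473}$)
$\frac{j{\left(-982 \right)}}{h{\left(-338,-898 \right)}} = \frac{79}{473 \left(\frac{625}{16} - -338\right)} = \frac{79}{473 \left(\frac{625}{16} + 338\right)} = \frac{79}{473 \cdot \frac{6033}{16}} = \frac{79}{473} \cdot \frac{16}{6033} = \frac{1264}{2853609}$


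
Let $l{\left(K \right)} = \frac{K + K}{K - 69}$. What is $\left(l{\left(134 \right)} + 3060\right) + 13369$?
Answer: $\frac{1068153}{65} \approx 16433.0$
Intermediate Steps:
$l{\left(K \right)} = \frac{2 K}{-69 + K}$
$\left(l{\left(134 \right)} + 3060\right) + 13369 = \left(2 \cdot 134 \frac{1}{-69 + 134} + 3060\right) + 13369 = \left(2 \cdot 134 \cdot \frac{1}{65} + 3060\right) + 13369 = \left(\frac{268}{65} + 3060\right) + 13369 = \frac{199168}{65} + 13369 = \frac{1068153}{65}$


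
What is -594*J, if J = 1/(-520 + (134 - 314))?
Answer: 297/350 ≈ 0.84857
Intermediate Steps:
J = -1/700 (J = 1/(-520 - 180) = 1/(-700) = -1/700 ≈ -0.0014286)
-594*J = -594*(-1/700) = 297/350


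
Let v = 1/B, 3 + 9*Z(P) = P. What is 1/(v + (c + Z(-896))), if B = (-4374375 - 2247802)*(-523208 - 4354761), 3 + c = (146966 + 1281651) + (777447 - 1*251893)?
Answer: 290724967066617/568096387248704266478 ≈ 5.1175e-7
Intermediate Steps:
Z(P) = -⅓ + P/9
c = 1954168 (c = -3 + ((146966 + 1281651) + (777447 - 1*251893)) = -3 + (1428617 + (777447 - 251893)) = -3 + (1428617 + 525554) = -3 + 1954171 = 1954168)
B = 32302774118513 (B = -6622177*(-4877969) = 32302774118513)
v = 1/32302774118513 ≈ 3.0957e-14
1/(v + (c + Z(-896))) = 1/(1/32302774118513 + (1954168 + (-⅓ + (⅑)*(-896)))) = 1/(1/32302774118513 + (1954168 + (-⅓ - 896/9))) = 1/(1/32302774118513 + (1954168 - 899/9)) = 1/(1/32302774118513 + 17586613/9) = 1/(568096387248704266478/290724967066617) = 290724967066617/568096387248704266478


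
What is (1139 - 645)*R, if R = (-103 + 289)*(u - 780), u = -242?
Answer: -93905448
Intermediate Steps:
R = -190092 (R = (-103 + 289)*(-242 - 780) = 186*(-1022) = -190092)
(1139 - 645)*R = (1139 - 645)*(-190092) = 494*(-190092) = -93905448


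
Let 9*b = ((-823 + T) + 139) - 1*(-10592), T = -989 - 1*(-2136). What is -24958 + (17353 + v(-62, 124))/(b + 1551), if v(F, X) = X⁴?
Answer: 501216383/8338 ≈ 60112.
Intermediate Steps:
T = 1147 (T = -989 + 2136 = 1147)
b = 3685/3 (b = (((-823 + 1147) + 139) - 1*(-10592))/9 = ((324 + 139) + 10592)/9 = (463 + 10592)/9 = (⅑)*11055 = 3685/3 ≈ 1228.3)
-24958 + (17353 + v(-62, 124))/(b + 1551) = -24958 + (17353 + 124⁴)/(3685/3 + 1551) = -24958 + (17353 + 236421376)/(8338/3) = -24958 + 236438729*(3/8338) = -24958 + 709316187/8338 = 501216383/8338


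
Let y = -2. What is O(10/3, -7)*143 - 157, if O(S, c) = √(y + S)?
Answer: -157 + 286*√3/3 ≈ 8.1222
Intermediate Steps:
O(S, c) = √(-2 + S)
O(10/3, -7)*143 - 157 = √(-2 + 10/3)*143 - 157 = √(4/3)*143 - 157 = (2*√3/3)*143 - 157 = 286*√3/3 - 157 = -157 + 286*√3/3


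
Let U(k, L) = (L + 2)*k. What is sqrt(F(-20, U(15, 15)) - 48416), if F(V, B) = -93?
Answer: I*sqrt(48509) ≈ 220.25*I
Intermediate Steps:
U(k, L) = k*(2 + L) (U(k, L) = (2 + L)*k = k*(2 + L))
sqrt(F(-20, U(15, 15)) - 48416) = sqrt(-93 - 48416) = sqrt(-48509) = I*sqrt(48509)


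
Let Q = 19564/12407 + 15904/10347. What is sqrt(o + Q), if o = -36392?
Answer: 2*I*sqrt(149924024842694566557)/128375229 ≈ 190.76*I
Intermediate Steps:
Q = 399749636/128375229 (Q = 19564*(1/12407) + 15904*(1/10347) = 19564/12407 + 15904/10347 = 399749636/128375229 ≈ 3.1139)
sqrt(o + Q) = sqrt(-36392 + 399749636/128375229) = sqrt(-4671431584132/128375229) = 2*I*sqrt(149924024842694566557)/128375229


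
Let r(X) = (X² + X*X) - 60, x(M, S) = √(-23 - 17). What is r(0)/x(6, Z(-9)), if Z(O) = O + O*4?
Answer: 3*I*√10 ≈ 9.4868*I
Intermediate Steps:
Z(O) = 5*O (Z(O) = O + 4*O = 5*O)
x(M, S) = 2*I*√10 (x(M, S) = √(-40) = 2*I*√10)
r(X) = -60 + 2*X² (r(X) = (X² + X²) - 60 = 2*X² - 60 = -60 + 2*X²)
r(0)/x(6, Z(-9)) = (-60 + 2*0²)/((2*I*√10)) = (-60 + 2*0)*(-I*√10/20) = (-60 + 0)*(-I*√10/20) = -(-3)*I*√10 = 3*I*√10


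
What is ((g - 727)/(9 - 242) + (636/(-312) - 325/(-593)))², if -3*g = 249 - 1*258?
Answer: 33738962675625/12905294651236 ≈ 2.6143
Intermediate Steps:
g = 3 (g = -(249 - 1*258)/3 = -(249 - 258)/3 = -⅓*(-9) = 3)
((g - 727)/(9 - 242) + (636/(-312) - 325/(-593)))² = ((3 - 727)/(9 - 242) + (636/(-312) - 325/(-593)))² = (-724/(-233) + (636*(-1/312) - 325*(-1/593)))² = (-724*(-1/233) + (-53/26 + 325/593))² = (724/233 - 22979/15418)² = (5808525/3592394)² = 33738962675625/12905294651236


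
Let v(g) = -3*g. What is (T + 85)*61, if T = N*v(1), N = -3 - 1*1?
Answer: 5917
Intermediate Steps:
N = -4 (N = -3 - 1 = -4)
T = 12 (T = -(-12) = -4*(-3) = 12)
(T + 85)*61 = (12 + 85)*61 = 97*61 = 5917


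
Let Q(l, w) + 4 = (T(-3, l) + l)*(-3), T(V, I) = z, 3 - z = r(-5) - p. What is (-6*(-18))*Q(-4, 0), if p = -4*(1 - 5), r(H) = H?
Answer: -6912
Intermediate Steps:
p = 16 (p = -4*(-4) = 16)
z = 24 (z = 3 - (-5 - 1*16) = 3 - (-5 - 16) = 3 - 1*(-21) = 3 + 21 = 24)
T(V, I) = 24
Q(l, w) = -76 - 3*l (Q(l, w) = -4 + (24 + l)*(-3) = -4 + (-72 - 3*l) = -76 - 3*l)
(-6*(-18))*Q(-4, 0) = (-6*(-18))*(-76 - 3*(-4)) = 108*(-76 + 12) = 108*(-64) = -6912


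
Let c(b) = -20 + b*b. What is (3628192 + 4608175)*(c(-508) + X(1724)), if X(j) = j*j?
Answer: 26605277410740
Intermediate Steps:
X(j) = j²
c(b) = -20 + b²
(3628192 + 4608175)*(c(-508) + X(1724)) = (3628192 + 4608175)*((-20 + (-508)²) + 1724²) = 8236367*((-20 + 258064) + 2972176) = 8236367*(258044 + 2972176) = 8236367*3230220 = 26605277410740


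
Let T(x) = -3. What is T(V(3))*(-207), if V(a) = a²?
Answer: 621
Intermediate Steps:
T(V(3))*(-207) = -3*(-207) = 621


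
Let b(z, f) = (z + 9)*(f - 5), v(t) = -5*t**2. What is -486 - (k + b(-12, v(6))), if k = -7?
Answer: -1034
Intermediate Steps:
b(z, f) = (-5 + f)*(9 + z) (b(z, f) = (9 + z)*(-5 + f) = (-5 + f)*(9 + z))
-486 - (k + b(-12, v(6))) = -486 - (-7 + (-45 - 5*(-12) + 9*(-5*6**2) - 5*6**2*(-12))) = -486 - (-7 + (-45 + 60 + 9*(-5*36) - 5*36*(-12))) = -486 - (-7 + (-45 + 60 + 9*(-180) - 180*(-12))) = -486 - (-7 + (-45 + 60 - 1620 + 2160)) = -486 - (-7 + 555) = -486 - 1*548 = -486 - 548 = -1034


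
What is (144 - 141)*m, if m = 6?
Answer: 18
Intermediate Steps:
(144 - 141)*m = (144 - 141)*6 = 3*6 = 18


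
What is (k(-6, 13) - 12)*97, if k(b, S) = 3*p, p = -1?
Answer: -1455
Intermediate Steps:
k(b, S) = -3 (k(b, S) = 3*(-1) = -3)
(k(-6, 13) - 12)*97 = (-3 - 12)*97 = -15*97 = -1455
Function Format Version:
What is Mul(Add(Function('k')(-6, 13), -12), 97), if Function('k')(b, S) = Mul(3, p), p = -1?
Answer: -1455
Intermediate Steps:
Function('k')(b, S) = -3 (Function('k')(b, S) = Mul(3, -1) = -3)
Mul(Add(Function('k')(-6, 13), -12), 97) = Mul(Add(-3, -12), 97) = Mul(-15, 97) = -1455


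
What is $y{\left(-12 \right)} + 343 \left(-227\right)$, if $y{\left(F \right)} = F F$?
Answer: $-77717$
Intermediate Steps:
$y{\left(F \right)} = F^{2}$
$y{\left(-12 \right)} + 343 \left(-227\right) = \left(-12\right)^{2} + 343 \left(-227\right) = 144 - 77861 = -77717$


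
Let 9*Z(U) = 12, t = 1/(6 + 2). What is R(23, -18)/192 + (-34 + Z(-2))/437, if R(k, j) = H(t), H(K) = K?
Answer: -49739/671232 ≈ -0.074101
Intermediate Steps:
t = 1/8 ≈ 0.12500
Z(U) = 4/3 (Z(U) = (1/9)*12 = 4/3)
R(k, j) = 1/8
R(23, -18)/192 + (-34 + Z(-2))/437 = (1/8)/192 + (-34 + 4/3)/437 = (1/8)*(1/192) - 98/3*1/437 = 1/1536 - 98/1311 = -49739/671232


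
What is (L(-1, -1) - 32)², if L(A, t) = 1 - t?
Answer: 900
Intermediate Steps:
(L(-1, -1) - 32)² = ((1 - 1*(-1)) - 32)² = ((1 + 1) - 32)² = (2 - 32)² = (-30)² = 900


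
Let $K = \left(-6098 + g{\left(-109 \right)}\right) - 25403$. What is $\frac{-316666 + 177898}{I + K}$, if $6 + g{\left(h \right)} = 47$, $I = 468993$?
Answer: $- \frac{138768}{437533} \approx -0.31716$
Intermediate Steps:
$g{\left(h \right)} = 41$ ($g{\left(h \right)} = -6 + 47 = 41$)
$K = -31460$ ($K = \left(-6098 + 41\right) - 25403 = -6057 - 25403 = -31460$)
$\frac{-316666 + 177898}{I + K} = \frac{-316666 + 177898}{468993 - 31460} = - \frac{138768}{437533}$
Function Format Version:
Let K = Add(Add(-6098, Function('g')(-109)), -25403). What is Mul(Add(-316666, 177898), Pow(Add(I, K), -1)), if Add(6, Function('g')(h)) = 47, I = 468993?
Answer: Rational(-138768, 437533) ≈ -0.31716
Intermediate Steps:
Function('g')(h) = 41 (Function('g')(h) = Add(-6, 47) = 41)
K = -31460 (K = Add(Add(-6098, 41), -25403) = Add(-6057, -25403) = -31460)
Mul(Add(-316666, 177898), Pow(Add(I, K), -1)) = Mul(Add(-316666, 177898), Pow(Add(468993, -31460), -1)) = Mul(-138768, Pow(437533, -1)) = Mul(-138768, Rational(1, 437533)) = Rational(-138768, 437533)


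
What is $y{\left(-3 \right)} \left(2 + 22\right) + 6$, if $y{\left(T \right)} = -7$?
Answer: $-162$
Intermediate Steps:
$y{\left(-3 \right)} \left(2 + 22\right) + 6 = - 7 \left(2 + 22\right) + 6 = \left(-7\right) 24 + 6 = -168 + 6 = -162$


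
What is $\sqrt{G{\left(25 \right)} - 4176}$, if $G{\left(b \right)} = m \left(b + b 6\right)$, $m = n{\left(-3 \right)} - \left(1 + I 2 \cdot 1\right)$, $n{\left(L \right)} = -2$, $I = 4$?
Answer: $i \sqrt{6101} \approx 78.109 i$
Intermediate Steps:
$m = -11$ ($m = -2 - \left(1 + 4 \cdot 2 \cdot 1\right) = -2 - \left(1 + 8 \cdot 1\right) = -2 - 9 = -11$)
$G{\left(b \right)} = - 77 b$ ($G{\left(b \right)} = - 11 \left(b + b 6\right) = - 11 \left(b + 6 b\right) = - 11 \cdot 7 b = - 77 b$)
$\sqrt{G{\left(25 \right)} - 4176} = \sqrt{\left(-77\right) 25 - 4176} = \sqrt{-1925 - 4176} = \sqrt{-6101} = i \sqrt{6101}$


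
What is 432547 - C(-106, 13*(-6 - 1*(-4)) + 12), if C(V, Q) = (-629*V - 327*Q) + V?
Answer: 361401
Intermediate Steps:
C(V, Q) = -628*V - 327*Q
432547 - C(-106, 13*(-6 - 1*(-4)) + 12) = 432547 - (-628*(-106) - 327*(13*(-6 - 1*(-4)) + 12)) = 432547 - (66568 - 327*(13*(-6 + 4) + 12)) = 432547 - (66568 - 327*(13*(-2) + 12)) = 432547 - (66568 - 327*(-26 + 12)) = 432547 - (66568 - 327*(-14)) = 432547 - (66568 + 4578) = 432547 - 1*71146 = 432547 - 71146 = 361401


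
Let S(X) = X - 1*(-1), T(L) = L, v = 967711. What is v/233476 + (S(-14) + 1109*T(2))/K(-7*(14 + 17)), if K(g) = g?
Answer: -43545899/7237756 ≈ -6.0165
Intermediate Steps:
S(X) = 1 + X (S(X) = X + 1 = 1 + X)
v/233476 + (S(-14) + 1109*T(2))/K(-7*(14 + 17)) = 967711/233476 + ((1 - 14) + 1109*2)/((-7*(14 + 17))) = 967711*(1/233476) + (-13 + 2218)/((-7*31)) = 967711/233476 + 2205/(-217) = 967711/233476 + 2205*(-1/217) = 967711/233476 - 315/31 = -43545899/7237756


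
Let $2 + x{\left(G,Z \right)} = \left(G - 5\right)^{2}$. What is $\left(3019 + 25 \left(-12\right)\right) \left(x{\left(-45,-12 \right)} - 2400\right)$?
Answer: $266462$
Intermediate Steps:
$x{\left(G,Z \right)} = -2 + \left(-5 + G\right)^{2}$ ($x{\left(G,Z \right)} = -2 + \left(G - 5\right)^{2} = -2 + \left(-5 + G\right)^{2}$)
$\left(3019 + 25 \left(-12\right)\right) \left(x{\left(-45,-12 \right)} - 2400\right) = \left(3019 + 25 \left(-12\right)\right) \left(\left(-2 + \left(-5 - 45\right)^{2}\right) - 2400\right) = \left(3019 - 300\right) \left(\left(-2 + \left(-50\right)^{2}\right) - 2400\right) = 2719 \left(\left(-2 + 2500\right) - 2400\right) = 2719 \left(2498 - 2400\right) = 2719 \cdot 98 = 266462$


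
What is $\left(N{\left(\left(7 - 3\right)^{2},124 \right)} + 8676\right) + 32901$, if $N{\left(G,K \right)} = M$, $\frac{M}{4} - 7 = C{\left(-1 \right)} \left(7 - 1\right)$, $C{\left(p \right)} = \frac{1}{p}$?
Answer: $41581$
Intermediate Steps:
$M = 4$ ($M = 28 + 4 \frac{7 - 1}{-1} = 28 + 4 \left(\left(-1\right) 6\right) = 28 + 4 \left(-6\right) = 28 - 24 = 4$)
$N{\left(G,K \right)} = 4$
$\left(N{\left(\left(7 - 3\right)^{2},124 \right)} + 8676\right) + 32901 = \left(4 + 8676\right) + 32901 = 8680 + 32901 = 41581$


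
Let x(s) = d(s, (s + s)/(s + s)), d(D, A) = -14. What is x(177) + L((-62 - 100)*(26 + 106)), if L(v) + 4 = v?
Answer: -21402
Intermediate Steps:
L(v) = -4 + v
x(s) = -14
x(177) + L((-62 - 100)*(26 + 106)) = -14 + (-4 + (-62 - 100)*(26 + 106)) = -14 + (-4 - 162*132) = -14 + (-4 - 21384) = -14 - 21388 = -21402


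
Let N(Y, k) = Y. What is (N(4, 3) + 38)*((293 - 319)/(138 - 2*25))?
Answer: -273/22 ≈ -12.409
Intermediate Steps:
(N(4, 3) + 38)*((293 - 319)/(138 - 2*25)) = (4 + 38)*((293 - 319)/(138 - 2*25)) = 42*(-26/(138 - 50)) = 42*(-26/88) = 42*(-26*1/88) = 42*(-13/44) = -273/22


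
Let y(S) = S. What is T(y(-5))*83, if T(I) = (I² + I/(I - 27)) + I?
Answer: 53535/32 ≈ 1673.0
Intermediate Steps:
T(I) = I + I² + I/(-27 + I) (T(I) = (I² + I/(-27 + I)) + I = I + I² + I/(-27 + I))
T(y(-5))*83 = -5*(-26 + (-5)² - 26*(-5))/(-27 - 5)*83 = -5*(-26 + 25 + 130)/(-32)*83 = -5*(-1/32)*129*83 = (645/32)*83 = 53535/32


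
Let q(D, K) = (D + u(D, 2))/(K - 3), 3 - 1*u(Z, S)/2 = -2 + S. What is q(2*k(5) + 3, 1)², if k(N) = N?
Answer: 361/4 ≈ 90.250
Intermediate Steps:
u(Z, S) = 10 - 2*S (u(Z, S) = 6 - 2*(-2 + S) = 6 + (4 - 2*S) = 10 - 2*S)
q(D, K) = (6 + D)/(-3 + K) (q(D, K) = (D + (10 - 2*2))/(K - 3) = (D + (10 - 4))/(-3 + K) = (D + 6)/(-3 + K) = (6 + D)/(-3 + K))
q(2*k(5) + 3, 1)² = ((6 + (2*5 + 3))/(-3 + 1))² = ((6 + (10 + 3))/(-2))² = (-(6 + 13)/2)² = (-½*19)² = (-19/2)² = 361/4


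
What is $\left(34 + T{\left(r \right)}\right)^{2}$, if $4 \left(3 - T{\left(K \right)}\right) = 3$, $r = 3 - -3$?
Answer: $\frac{21025}{16} \approx 1314.1$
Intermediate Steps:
$r = 6$ ($r = 3 + 3 = 6$)
$T{\left(K \right)} = \frac{9}{4}$ ($T{\left(K \right)} = 3 - \frac{3}{4} = \frac{9}{4}$)
$\left(34 + T{\left(r \right)}\right)^{2} = \left(34 + \frac{9}{4}\right)^{2} = \left(\frac{145}{4}\right)^{2} = \frac{21025}{16}$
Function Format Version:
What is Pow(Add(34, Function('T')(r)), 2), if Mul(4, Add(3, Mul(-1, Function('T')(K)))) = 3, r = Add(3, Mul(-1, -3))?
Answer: Rational(21025, 16) ≈ 1314.1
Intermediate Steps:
r = 6 (r = Add(3, 3) = 6)
Function('T')(K) = Rational(9, 4) (Function('T')(K) = Add(3, Mul(Rational(-1, 4), 3)) = Add(3, Rational(-3, 4)) = Rational(9, 4))
Pow(Add(34, Function('T')(r)), 2) = Pow(Add(34, Rational(9, 4)), 2) = Pow(Rational(145, 4), 2) = Rational(21025, 16)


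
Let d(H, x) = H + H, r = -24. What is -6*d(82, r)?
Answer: -984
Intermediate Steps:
d(H, x) = 2*H
-6*d(82, r) = -12*82 = -6*164 = -984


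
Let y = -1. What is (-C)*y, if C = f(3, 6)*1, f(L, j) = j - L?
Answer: 3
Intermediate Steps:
C = 3 (C = (6 - 1*3)*1 = (6 - 3)*1 = 3*1 = 3)
(-C)*y = -1*3*(-1) = -3*(-1) = 3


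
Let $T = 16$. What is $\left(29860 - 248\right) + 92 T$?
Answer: $31084$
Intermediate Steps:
$\left(29860 - 248\right) + 92 T = \left(29860 - 248\right) + 92 \cdot 16 = 29612 + 1472 = 31084$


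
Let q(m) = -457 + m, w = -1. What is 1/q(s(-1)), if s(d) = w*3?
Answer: -1/460 ≈ -0.0021739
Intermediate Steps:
s(d) = -3 (s(d) = -1*3 = -3)
1/q(s(-1)) = 1/(-457 - 3) = 1/(-460) = -1/460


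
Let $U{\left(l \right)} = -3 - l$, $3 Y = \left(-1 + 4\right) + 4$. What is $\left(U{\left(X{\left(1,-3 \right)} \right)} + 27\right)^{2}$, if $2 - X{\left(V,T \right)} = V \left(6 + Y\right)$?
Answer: $\frac{8281}{9} \approx 920.11$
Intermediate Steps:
$Y = \frac{7}{3}$ ($Y = \frac{\left(-1 + 4\right) + 4}{3} = \frac{3 + 4}{3} = \frac{1}{3} \cdot 7 = \frac{7}{3} \approx 2.3333$)
$X{\left(V,T \right)} = 2 - \frac{25 V}{3}$ ($X{\left(V,T \right)} = 2 - V \left(6 + \frac{7}{3}\right) = 2 - V \frac{25}{3} = 2 - \frac{25 V}{3}$)
$\left(U{\left(X{\left(1,-3 \right)} \right)} + 27\right)^{2} = \left(\left(-3 - \left(2 - \frac{25}{3}\right)\right) + 27\right)^{2} = \left(\left(-3 - - \frac{19}{3}\right) + 27\right)^{2} = \left(\left(-3 + \frac{19}{3}\right) + 27\right)^{2} = \left(\frac{10}{3} + 27\right)^{2} = \left(\frac{91}{3}\right)^{2} = \frac{8281}{9}$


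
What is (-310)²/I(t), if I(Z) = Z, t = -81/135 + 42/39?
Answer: 201500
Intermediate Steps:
t = 31/65 (t = -81*1/135 + 42*(1/39) = -⅗ + 14/13 = 31/65 ≈ 0.47692)
(-310)²/I(t) = (-310)²/(31/65) = 96100*(65/31) = 201500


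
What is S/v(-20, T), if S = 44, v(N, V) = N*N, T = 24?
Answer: 11/100 ≈ 0.11000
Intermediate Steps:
v(N, V) = N²
S/v(-20, T) = 44/((-20)²) = 44/400 = 44*(1/400) = 11/100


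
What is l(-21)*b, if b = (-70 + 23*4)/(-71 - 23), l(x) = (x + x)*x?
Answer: -9702/47 ≈ -206.43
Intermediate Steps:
l(x) = 2*x² (l(x) = (2*x)*x = 2*x²)
b = -11/47 (b = (-70 + 92)/(-94) = 22*(-1/94) = -11/47 ≈ -0.23404)
l(-21)*b = (2*(-21)²)*(-11/47) = (2*441)*(-11/47) = 882*(-11/47) = -9702/47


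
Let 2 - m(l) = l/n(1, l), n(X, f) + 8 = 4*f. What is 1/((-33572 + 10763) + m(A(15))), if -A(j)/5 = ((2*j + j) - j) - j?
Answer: -308/7024631 ≈ -4.3846e-5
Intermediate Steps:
n(X, f) = -8 + 4*f
A(j) = -5*j (A(j) = -5*(((2*j + j) - j) - j) = -5*((3*j - j) - j) = -5*(2*j - j) = -5*j)
m(l) = 2 - l/(-8 + 4*l)
1/((-33572 + 10763) + m(A(15))) = 1/((-33572 + 10763) + (-16 + 7*(-5*15))/(4*(-2 - 5*15))) = 1/(-22809 + (-16 + 7*(-75))/(4*(-2 - 75))) = 1/(-22809 + (1/4)*(-16 - 525)/(-77)) = 1/(-22809 + (1/4)*(-1/77)*(-541)) = 1/(-22809 + 541/308) = 1/(-7024631/308) = -308/7024631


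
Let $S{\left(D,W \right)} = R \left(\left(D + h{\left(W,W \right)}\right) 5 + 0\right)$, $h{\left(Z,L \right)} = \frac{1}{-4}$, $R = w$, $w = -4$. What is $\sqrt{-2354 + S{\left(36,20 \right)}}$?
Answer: $3 i \sqrt{341} \approx 55.399 i$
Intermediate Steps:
$R = -4$
$h{\left(Z,L \right)} = - \frac{1}{4}$
$S{\left(D,W \right)} = 5 - 20 D$ ($S{\left(D,W \right)} = - 4 \left(\left(D - \frac{1}{4}\right) 5 + 0\right) = - 4 \left(\left(- \frac{1}{4} + D\right) 5 + 0\right) = - 4 \left(\left(- \frac{5}{4} + 5 D\right) + 0\right) = - 4 \left(- \frac{5}{4} + 5 D\right) = 5 - 20 D$)
$\sqrt{-2354 + S{\left(36,20 \right)}} = \sqrt{-2354 + \left(5 - 720\right)} = \sqrt{-2354 - 715} = \sqrt{-3069} = 3 i \sqrt{341}$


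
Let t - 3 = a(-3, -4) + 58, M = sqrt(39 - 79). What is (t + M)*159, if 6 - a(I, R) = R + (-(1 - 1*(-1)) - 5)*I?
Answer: 7950 + 318*I*sqrt(10) ≈ 7950.0 + 1005.6*I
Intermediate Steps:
M = 2*I*sqrt(10) (M = sqrt(-40) = 2*I*sqrt(10) ≈ 6.3246*I)
a(I, R) = 6 - R + 7*I (a(I, R) = 6 - (R + (-(1 - 1*(-1)) - 5)*I) = 6 - (R + (-(1 + 1) - 5)*I) = 6 - (R + (-1*2 - 5)*I) = 6 - (R + (-2 - 5)*I) = 6 - (R - 7*I) = 6 + (-R + 7*I) = 6 - R + 7*I)
t = 50 (t = 3 + ((6 - 1*(-4) + 7*(-3)) + 58) = 3 + ((6 + 4 - 21) + 58) = 3 + (-11 + 58) = 3 + 47 = 50)
(t + M)*159 = (50 + 2*I*sqrt(10))*159 = 7950 + 318*I*sqrt(10)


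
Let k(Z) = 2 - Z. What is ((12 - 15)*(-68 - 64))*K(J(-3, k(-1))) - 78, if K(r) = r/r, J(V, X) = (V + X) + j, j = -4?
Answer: 318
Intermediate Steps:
J(V, X) = -4 + V + X (J(V, X) = (V + X) - 4 = -4 + V + X)
K(r) = 1
((12 - 15)*(-68 - 64))*K(J(-3, k(-1))) - 78 = ((12 - 15)*(-68 - 64))*1 - 78 = -3*(-132)*1 - 78 = 396*1 - 78 = 396 - 78 = 318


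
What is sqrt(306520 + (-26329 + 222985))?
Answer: 2*sqrt(125794) ≈ 709.35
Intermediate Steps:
sqrt(306520 + (-26329 + 222985)) = sqrt(306520 + 196656) = sqrt(503176) = 2*sqrt(125794)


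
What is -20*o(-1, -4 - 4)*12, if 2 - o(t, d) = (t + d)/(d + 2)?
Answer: -120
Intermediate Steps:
o(t, d) = 2 - (d + t)/(2 + d) (o(t, d) = 2 - (t + d)/(d + 2) = 2 - (d + t)/(2 + d))
-20*o(-1, -4 - 4)*12 = -20*(4 + (-4 - 4) - 1*(-1))/(2 + (-4 - 4))*12 = -20*(4 - 8 + 1)/(2 - 8)*12 = -20*(-3)/(-6)*12 = -(-10)*(-3)/3*12 = -20*½*12 = -10*12 = -120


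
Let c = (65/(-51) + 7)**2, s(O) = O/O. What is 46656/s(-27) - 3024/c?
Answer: 248138235/5329 ≈ 46564.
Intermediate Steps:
s(O) = 1
c = 85264/2601 (c = (65*(-1/51) + 7)**2 = (-65/51 + 7)**2 = (292/51)**2 = 85264/2601 ≈ 32.781)
46656/s(-27) - 3024/c = 46656/1 - 3024/85264/2601 = 46656*1 - 3024*2601/85264 = 46656 - 491589/5329 = 248138235/5329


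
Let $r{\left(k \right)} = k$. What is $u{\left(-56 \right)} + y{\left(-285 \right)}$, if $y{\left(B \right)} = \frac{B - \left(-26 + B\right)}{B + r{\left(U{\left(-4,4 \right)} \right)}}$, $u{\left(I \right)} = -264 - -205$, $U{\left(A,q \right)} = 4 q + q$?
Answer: $- \frac{15661}{265} \approx -59.098$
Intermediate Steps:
$U{\left(A,q \right)} = 5 q$
$u{\left(I \right)} = -59$ ($u{\left(I \right)} = -264 + 205 = -59$)
$y{\left(B \right)} = \frac{26}{20 + B}$ ($y{\left(B \right)} = \frac{B - \left(-26 + B\right)}{B + 5 \cdot 4} = \frac{26}{B + 20} = \frac{26}{20 + B}$)
$u{\left(-56 \right)} + y{\left(-285 \right)} = -59 + \frac{26}{20 - 285} = -59 + \frac{26}{-265} = -59 + 26 \left(- \frac{1}{265}\right) = -59 - \frac{26}{265} = - \frac{15661}{265}$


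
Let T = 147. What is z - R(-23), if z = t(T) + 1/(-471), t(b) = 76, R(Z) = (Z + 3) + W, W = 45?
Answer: 24020/471 ≈ 50.998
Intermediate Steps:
R(Z) = 48 + Z (R(Z) = (Z + 3) + 45 = (3 + Z) + 45 = 48 + Z)
z = 35795/471 (z = 76 + 1/(-471) = 76 - 1/471 = 35795/471 ≈ 75.998)
z - R(-23) = 35795/471 - (48 - 23) = 35795/471 - 1*25 = 35795/471 - 25 = 24020/471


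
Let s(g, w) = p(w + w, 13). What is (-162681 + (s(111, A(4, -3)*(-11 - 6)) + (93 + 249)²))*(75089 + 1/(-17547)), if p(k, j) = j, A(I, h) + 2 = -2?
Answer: -60218981714128/17547 ≈ -3.4319e+9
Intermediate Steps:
A(I, h) = -4 (A(I, h) = -2 - 2 = -4)
s(g, w) = 13
(-162681 + (s(111, A(4, -3)*(-11 - 6)) + (93 + 249)²))*(75089 + 1/(-17547)) = (-162681 + (13 + (93 + 249)²))*(75089 + 1/(-17547)) = (-162681 + (13 + 342²))*(75089 - 1/17547) = (-162681 + (13 + 116964))*(1317586682/17547) = (-162681 + 116977)*(1317586682/17547) = -45704*1317586682/17547 = -60218981714128/17547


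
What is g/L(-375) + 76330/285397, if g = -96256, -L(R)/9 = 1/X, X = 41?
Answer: 1126318805882/2568573 ≈ 4.3850e+5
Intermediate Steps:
L(R) = -9/41
g/L(-375) + 76330/285397 = -96256/(-9/41) + 76330/285397 = -96256*(-41/9) + 76330*(1/285397) = 3946496/9 + 76330/285397 = 1126318805882/2568573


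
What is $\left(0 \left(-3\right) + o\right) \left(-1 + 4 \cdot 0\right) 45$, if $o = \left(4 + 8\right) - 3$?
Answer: $-405$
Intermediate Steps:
$o = 9$ ($o = 12 - 3 = 9$)
$\left(0 \left(-3\right) + o\right) \left(-1 + 4 \cdot 0\right) 45 = \left(0 \left(-3\right) + 9\right) \left(-1 + 4 \cdot 0\right) 45 = \left(0 + 9\right) \left(-1 + 0\right) 45 = 9 \left(-1\right) 45 = \left(-9\right) 45 = -405$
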